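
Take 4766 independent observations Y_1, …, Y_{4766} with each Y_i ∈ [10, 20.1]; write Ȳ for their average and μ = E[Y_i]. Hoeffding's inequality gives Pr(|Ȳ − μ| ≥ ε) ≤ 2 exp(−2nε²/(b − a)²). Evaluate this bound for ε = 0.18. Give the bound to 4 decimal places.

0.0969

Exponent: 2nε²/(b − a)² = 2·4766·0.18² / 10.1² = 3.02751.
Bound = 2·exp(−3.02751) = 0.09687.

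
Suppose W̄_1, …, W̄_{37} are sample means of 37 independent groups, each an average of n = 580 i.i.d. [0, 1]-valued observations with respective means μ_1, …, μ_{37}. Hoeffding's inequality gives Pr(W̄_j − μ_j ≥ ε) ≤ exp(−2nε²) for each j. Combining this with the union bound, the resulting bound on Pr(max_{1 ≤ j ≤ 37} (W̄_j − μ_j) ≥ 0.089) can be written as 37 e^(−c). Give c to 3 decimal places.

Union bound over the 37 events: Pr(max_{1 ≤ j ≤ 37} (W̄_j − μ_j) ≥ 0.089) ≤ 37·exp(−2nε²) = 37 exp(−2·580·0.089²).
So c = 2·580·0.089² = 9.1884.

9.188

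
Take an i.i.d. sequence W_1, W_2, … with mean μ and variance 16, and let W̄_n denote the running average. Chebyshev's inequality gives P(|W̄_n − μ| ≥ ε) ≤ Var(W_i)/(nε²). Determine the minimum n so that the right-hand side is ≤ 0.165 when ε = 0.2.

2425

Require 16/(n·0.2²) ≤ 0.165, i.e. n ≥ 16/(0.165·0.2²) = 2424.242.
The smallest integer n is 2425.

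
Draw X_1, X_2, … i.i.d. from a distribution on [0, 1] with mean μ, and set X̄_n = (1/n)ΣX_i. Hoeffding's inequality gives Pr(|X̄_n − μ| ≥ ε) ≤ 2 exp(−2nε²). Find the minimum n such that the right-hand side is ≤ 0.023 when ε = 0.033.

2051

Require 2·exp(−2nε²) ≤ 0.023, i.e. 2nε² ≥ ln(2/0.023) = 4.465408.
So n ≥ 4.465408 / (2·0.033²) = 2050.233.
The smallest integer n is 2051.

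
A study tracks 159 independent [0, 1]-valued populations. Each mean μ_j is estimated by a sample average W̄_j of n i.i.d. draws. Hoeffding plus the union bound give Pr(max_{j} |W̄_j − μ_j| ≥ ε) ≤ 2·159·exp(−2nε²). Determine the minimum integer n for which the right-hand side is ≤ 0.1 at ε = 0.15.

Need 2·159·exp(−2nε²) ≤ 0.1, i.e. exp(−2nε²) ≤ 0.1/318.
So 2nε² ≥ ln(318/0.1) = 8.064636.
Hence n ≥ 8.064636/(2·0.15²) = 179.214.
The smallest integer n is 180.

180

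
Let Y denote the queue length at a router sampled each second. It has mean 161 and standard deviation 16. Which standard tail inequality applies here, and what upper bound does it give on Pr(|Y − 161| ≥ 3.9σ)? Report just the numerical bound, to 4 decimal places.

Mean and variance are known, so Chebyshev's inequality applies.
Chebyshev: Pr(|Y − μ| ≥ t) ≤ Var(Y)/t².
Var(Y) = σ² = 16² = 256.
t = 3.9·16 = 62.4.
Bound = 256 / 3893.76 = 0.0657.

0.0657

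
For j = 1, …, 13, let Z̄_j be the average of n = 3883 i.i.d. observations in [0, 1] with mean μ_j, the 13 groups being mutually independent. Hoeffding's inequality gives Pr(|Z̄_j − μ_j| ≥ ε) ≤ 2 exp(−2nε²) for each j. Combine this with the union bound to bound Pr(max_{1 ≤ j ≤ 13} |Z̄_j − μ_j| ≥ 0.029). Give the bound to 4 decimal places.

Per-experiment Hoeffding bound: 2·exp(−2·3883·0.029²) = 2·exp(−6.53121) = 0.0029145.
Union bound over 13 events: 13·0.0029145 = 0.03789.

0.0379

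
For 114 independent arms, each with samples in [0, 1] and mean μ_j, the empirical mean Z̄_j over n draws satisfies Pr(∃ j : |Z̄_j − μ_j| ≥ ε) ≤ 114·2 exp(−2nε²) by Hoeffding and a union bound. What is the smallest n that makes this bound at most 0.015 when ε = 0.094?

Need 2·114·exp(−2nε²) ≤ 0.015, i.e. exp(−2nε²) ≤ 0.015/228.
So 2nε² ≥ ln(228/0.015) = 9.629051.
Hence n ≥ 9.629051/(2·0.094²) = 544.876.
The smallest integer n is 545.

545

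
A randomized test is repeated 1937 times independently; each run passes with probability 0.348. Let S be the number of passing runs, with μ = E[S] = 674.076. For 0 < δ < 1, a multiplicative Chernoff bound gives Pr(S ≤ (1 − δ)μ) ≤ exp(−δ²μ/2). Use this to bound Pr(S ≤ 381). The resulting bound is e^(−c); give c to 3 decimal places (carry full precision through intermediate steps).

Write 381 = (1 − δ)μ, so δ = 1 − 381/674.076 = 0.4347818…
Then the exponent is δ²μ/2 = (μ − 381)²/(2μ) = 63.712060.

63.712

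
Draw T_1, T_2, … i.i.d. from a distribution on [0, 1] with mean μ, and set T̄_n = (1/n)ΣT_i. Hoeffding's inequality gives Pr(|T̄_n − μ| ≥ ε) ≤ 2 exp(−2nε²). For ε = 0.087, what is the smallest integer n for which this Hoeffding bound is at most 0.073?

Require 2·exp(−2nε²) ≤ 0.073, i.e. 2nε² ≥ ln(2/0.073) = 3.310443.
So n ≥ 3.310443 / (2·0.087²) = 218.684.
The smallest integer n is 219.

219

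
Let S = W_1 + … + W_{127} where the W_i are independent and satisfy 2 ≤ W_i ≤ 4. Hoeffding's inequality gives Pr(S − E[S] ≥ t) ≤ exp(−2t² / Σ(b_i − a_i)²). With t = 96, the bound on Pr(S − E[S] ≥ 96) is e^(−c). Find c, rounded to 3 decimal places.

Σ(b_i − a_i)² = 127·(2)² = 508.
c = 2t²/508 = 2·96²/508 = 36.2835.

36.283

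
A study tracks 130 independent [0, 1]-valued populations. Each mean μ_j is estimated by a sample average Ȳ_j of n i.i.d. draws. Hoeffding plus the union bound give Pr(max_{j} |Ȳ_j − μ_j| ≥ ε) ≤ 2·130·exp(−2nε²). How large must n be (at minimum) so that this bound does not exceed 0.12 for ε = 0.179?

Need 2·130·exp(−2nε²) ≤ 0.12, i.e. exp(−2nε²) ≤ 0.12/260.
So 2nε² ≥ ln(260/0.12) = 7.680945.
Hence n ≥ 7.680945/(2·0.179²) = 119.861.
The smallest integer n is 120.

120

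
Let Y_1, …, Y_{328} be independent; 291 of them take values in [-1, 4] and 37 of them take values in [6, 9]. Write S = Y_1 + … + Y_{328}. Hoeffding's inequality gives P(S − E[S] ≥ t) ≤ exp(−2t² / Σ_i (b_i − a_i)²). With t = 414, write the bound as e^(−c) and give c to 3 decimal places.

45.057

Σ(b_i − a_i)² = 291·5² + 37·3² = 7608.
c = 2t² / 7608 = 2·414² / 7608 = 45.0568.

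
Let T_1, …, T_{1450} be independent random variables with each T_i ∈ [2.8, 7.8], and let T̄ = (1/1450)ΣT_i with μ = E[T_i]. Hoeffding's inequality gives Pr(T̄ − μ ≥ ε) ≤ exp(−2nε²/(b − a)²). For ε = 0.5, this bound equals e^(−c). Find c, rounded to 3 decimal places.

29.000

c = 2nε²/(b − a)² = 2·1450·0.5² / 5² = 29.0000.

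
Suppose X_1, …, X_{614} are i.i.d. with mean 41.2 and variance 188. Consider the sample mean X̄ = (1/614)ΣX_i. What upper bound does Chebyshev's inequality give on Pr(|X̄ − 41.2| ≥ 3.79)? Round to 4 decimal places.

Var(X̄) = Var(X_i)/n = 188/614 = 0.30619.
Chebyshev: Pr(|X̄ − 41.2| ≥ 3.79) ≤ Var(X̄)/(3.79)² = 188/(614·3.79²) = 0.0213.

0.0213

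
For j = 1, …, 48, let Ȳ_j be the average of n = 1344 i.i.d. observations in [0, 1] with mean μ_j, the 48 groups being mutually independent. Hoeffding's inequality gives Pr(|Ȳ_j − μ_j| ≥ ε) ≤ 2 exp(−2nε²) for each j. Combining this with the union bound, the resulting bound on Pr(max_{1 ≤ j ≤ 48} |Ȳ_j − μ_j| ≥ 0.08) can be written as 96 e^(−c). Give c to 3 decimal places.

Union bound over the 48 events: Pr(max_{1 ≤ j ≤ 48} |Ȳ_j − μ_j| ≥ 0.08) ≤ 48·2·exp(−2nε²) = 96 exp(−2·1344·0.08²).
So c = 2·1344·0.08² = 17.2032.

17.203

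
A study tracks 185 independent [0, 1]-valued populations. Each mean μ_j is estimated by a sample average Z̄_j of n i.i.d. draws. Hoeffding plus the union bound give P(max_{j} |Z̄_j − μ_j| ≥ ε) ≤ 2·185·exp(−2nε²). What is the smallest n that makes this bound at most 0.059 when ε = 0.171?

Need 2·185·exp(−2nε²) ≤ 0.059, i.e. exp(−2nε²) ≤ 0.059/370.
So 2nε² ≥ ln(370/0.059) = 8.743721.
Hence n ≥ 8.743721/(2·0.171²) = 149.511.
The smallest integer n is 150.

150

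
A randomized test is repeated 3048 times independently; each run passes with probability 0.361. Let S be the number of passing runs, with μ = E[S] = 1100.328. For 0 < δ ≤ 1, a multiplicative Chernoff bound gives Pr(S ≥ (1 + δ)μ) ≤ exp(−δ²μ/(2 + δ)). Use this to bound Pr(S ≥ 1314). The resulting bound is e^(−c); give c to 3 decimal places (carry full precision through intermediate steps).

18.910

Write 1314 = (1 + δ)μ, so δ = 1314/1100.328 − 1 = 0.1941894…
Then the exponent is δ²μ/(2 + δ) = (1314 − μ)² / (μ·(2 + δ)) = 18.910324.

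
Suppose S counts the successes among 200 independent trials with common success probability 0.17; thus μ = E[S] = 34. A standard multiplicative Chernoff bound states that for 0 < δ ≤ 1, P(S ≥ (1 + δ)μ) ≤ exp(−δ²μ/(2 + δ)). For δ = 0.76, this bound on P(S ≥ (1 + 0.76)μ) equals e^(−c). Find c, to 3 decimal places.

7.115

c = δ²μ/(2 + δ) = 0.76²·34/(2 + 0.76) = 7.1154.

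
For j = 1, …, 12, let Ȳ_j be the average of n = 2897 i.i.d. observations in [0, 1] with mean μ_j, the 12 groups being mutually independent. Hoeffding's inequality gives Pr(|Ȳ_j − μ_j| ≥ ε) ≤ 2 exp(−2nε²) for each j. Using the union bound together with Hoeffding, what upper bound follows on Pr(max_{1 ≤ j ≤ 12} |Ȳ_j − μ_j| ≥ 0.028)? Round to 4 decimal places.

0.2555

Per-experiment Hoeffding bound: 2·exp(−2·2897·0.028²) = 2·exp(−4.54250) = 0.021294.
Union bound over 12 events: 12·0.021294 = 0.25552.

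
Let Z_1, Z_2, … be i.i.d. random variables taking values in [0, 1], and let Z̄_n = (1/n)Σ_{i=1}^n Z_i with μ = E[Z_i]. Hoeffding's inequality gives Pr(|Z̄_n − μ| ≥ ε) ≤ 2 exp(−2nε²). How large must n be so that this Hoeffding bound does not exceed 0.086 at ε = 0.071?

313

Require 2·exp(−2nε²) ≤ 0.086, i.e. 2nε² ≥ ln(2/0.086) = 3.146555.
So n ≥ 3.146555 / (2·0.071²) = 312.096.
The smallest integer n is 313.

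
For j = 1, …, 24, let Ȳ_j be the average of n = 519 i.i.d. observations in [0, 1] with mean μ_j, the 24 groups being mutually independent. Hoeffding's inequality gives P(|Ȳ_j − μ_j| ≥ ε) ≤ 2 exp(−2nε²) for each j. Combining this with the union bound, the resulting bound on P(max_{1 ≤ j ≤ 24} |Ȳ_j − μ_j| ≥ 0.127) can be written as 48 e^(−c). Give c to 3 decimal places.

16.742

Union bound over the 24 events: P(max_{1 ≤ j ≤ 24} |Ȳ_j − μ_j| ≥ 0.127) ≤ 24·2·exp(−2nε²) = 48 exp(−2·519·0.127²).
So c = 2·519·0.127² = 16.7419.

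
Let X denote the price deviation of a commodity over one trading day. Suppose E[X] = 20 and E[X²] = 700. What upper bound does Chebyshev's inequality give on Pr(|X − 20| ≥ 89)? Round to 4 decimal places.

0.0379

Var(X) = E[X²] − (E[X])² = 700 − 400 = 300.
Chebyshev's inequality: Pr(|X − μ| ≥ t) ≤ Var(X)/t² = 300/7921 = 0.0379.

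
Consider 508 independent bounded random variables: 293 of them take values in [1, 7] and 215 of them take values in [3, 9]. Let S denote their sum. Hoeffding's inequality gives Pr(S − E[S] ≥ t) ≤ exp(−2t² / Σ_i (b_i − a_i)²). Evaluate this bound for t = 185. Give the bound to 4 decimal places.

Σ(b_i − a_i)² = 293·6² + 215·6² = 18288.
Exponent = 2·185² / 18288 = 3.74289.
Bound = exp(−3.74289) = 0.02369.

0.0237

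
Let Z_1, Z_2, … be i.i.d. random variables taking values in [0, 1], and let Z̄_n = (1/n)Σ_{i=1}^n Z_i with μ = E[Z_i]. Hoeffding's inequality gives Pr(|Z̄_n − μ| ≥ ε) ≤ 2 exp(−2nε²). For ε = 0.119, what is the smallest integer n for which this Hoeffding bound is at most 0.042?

137

Require 2·exp(−2nε²) ≤ 0.042, i.e. 2nε² ≥ ln(2/0.042) = 3.863233.
So n ≥ 3.863233 / (2·0.119²) = 136.404.
The smallest integer n is 137.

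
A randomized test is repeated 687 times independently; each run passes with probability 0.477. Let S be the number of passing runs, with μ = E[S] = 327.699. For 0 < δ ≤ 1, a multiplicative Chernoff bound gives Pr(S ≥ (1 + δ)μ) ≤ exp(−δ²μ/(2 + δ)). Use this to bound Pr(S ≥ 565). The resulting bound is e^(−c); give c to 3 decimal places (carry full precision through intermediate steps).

Write 565 = (1 + δ)μ, so δ = 565/327.699 − 1 = 0.7241432…
Then the exponent is δ²μ/(2 + δ) = (565 − μ)² / (μ·(2 + δ)) = 63.080349.

63.080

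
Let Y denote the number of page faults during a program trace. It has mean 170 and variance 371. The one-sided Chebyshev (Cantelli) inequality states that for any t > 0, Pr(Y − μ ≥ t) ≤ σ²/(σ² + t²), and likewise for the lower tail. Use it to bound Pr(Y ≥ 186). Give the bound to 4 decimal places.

0.5917

Here σ² = 371 and t = 16, so σ² + t² = 627.
Cantelli's bound: 371/627 = 0.5917.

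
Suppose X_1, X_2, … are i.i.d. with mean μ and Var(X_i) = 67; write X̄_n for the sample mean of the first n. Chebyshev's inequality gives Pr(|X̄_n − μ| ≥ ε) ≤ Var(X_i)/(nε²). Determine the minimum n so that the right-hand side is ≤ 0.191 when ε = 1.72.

119

Require 67/(n·1.72²) ≤ 0.191, i.e. n ≥ 67/(0.191·1.72²) = 118.573.
The smallest integer n is 119.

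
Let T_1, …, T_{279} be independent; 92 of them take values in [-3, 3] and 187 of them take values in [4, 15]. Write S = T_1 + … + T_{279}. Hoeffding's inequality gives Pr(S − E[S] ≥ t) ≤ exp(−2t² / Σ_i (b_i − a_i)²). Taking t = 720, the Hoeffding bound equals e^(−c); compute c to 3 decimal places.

Σ(b_i − a_i)² = 92·6² + 187·11² = 25939.
c = 2t² / 25939 = 2·720² / 25939 = 39.9707.

39.971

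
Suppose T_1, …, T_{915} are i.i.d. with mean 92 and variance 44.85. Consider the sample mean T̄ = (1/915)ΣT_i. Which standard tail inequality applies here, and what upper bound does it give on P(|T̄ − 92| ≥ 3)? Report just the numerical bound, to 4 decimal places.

With mean and variance of each term known, Chebyshev's inequality bounds the deviation of the sum (or sample mean).
Var(T̄) = Var(T_i)/n = 44.85/915 = 0.049016.
Chebyshev: P(|T̄ − 92| ≥ 3) ≤ Var(T̄)/(3)² = 44.85/(915·3²) = 0.0054.

0.0054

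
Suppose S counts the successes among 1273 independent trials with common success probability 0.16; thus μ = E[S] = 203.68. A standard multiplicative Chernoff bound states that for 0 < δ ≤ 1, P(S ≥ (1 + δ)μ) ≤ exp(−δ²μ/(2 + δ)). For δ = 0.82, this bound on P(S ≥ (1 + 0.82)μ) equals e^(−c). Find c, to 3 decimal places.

c = δ²μ/(2 + δ) = 0.82²·203.68/(2 + 0.82) = 48.5654.

48.565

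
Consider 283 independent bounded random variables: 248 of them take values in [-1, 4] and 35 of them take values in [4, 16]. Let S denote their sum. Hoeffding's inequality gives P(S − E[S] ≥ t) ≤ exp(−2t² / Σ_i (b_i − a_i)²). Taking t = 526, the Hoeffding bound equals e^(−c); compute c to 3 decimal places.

49.231

Σ(b_i − a_i)² = 248·5² + 35·12² = 11240.
c = 2t² / 11240 = 2·526² / 11240 = 49.2306.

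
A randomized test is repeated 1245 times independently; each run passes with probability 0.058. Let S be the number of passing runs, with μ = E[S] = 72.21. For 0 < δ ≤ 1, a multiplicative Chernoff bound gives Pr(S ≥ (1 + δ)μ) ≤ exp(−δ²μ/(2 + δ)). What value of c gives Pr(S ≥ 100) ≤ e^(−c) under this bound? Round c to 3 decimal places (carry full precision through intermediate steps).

Write 100 = (1 + δ)μ, so δ = 100/72.21 − 1 = 0.3848497…
Then the exponent is δ²μ/(2 + δ) = (100 − μ)² / (μ·(2 + δ)) = 4.484549.

4.485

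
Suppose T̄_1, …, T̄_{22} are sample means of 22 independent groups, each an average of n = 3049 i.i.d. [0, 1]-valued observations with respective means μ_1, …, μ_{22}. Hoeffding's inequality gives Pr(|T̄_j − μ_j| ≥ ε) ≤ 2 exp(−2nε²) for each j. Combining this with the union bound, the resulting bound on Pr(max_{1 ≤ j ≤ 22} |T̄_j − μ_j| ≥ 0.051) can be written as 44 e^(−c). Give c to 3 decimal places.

Union bound over the 22 events: Pr(max_{1 ≤ j ≤ 22} |T̄_j − μ_j| ≥ 0.051) ≤ 22·2·exp(−2nε²) = 44 exp(−2·3049·0.051²).
So c = 2·3049·0.051² = 15.8609.

15.861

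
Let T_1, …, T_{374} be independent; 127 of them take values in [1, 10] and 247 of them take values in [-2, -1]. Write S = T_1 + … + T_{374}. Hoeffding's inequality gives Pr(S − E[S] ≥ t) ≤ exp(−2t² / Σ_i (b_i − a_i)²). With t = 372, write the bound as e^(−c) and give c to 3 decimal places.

Σ(b_i − a_i)² = 127·9² + 247·1² = 10534.
c = 2t² / 10534 = 2·372² / 10534 = 26.2738.

26.274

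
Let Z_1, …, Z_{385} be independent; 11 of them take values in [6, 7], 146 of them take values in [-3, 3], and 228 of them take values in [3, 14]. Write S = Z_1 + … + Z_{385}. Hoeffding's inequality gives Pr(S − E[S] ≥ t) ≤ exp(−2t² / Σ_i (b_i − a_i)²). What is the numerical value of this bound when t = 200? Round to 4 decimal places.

0.0876

Σ(b_i − a_i)² = 11·1² + 146·6² + 228·11² = 32855.
Exponent = 2·200² / 32855 = 2.43494.
Bound = exp(−2.43494) = 0.08760.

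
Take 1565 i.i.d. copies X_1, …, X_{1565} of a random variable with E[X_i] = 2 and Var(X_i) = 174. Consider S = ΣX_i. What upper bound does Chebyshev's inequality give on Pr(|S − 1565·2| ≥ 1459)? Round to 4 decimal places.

Var(S) = n·Var(X_i) = 1565·174 = 272310.
Chebyshev: Pr(|S − 1565·2| ≥ 1459) ≤ Var(S)/1459² = 272310/2128681 = 0.1279.

0.1279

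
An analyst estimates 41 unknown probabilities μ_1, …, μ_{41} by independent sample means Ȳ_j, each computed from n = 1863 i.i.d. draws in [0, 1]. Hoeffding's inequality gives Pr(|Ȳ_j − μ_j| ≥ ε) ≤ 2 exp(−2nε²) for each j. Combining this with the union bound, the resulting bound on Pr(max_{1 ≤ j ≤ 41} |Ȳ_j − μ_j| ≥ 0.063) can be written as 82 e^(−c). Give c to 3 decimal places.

14.788

Union bound over the 41 events: Pr(max_{1 ≤ j ≤ 41} |Ȳ_j − μ_j| ≥ 0.063) ≤ 41·2·exp(−2nε²) = 82 exp(−2·1863·0.063²).
So c = 2·1863·0.063² = 14.7885.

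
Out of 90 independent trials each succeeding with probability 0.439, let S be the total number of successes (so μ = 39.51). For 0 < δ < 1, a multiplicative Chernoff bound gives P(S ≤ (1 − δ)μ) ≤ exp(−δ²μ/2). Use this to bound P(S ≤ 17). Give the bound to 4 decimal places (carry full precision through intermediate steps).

0.0016

Write 17 = (1 − δ)μ, so δ = 1 − 17/39.51 = 0.5697292…
Then the exponent is δ²μ/2 = (μ − 17)²/(2μ) = 6.412302.
Bound = exp(−6.412302) = 0.00164.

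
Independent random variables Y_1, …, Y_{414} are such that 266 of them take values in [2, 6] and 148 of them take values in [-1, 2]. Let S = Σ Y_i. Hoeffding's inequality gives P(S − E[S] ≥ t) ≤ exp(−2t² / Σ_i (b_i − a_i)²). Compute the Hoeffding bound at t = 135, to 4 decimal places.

0.0015

Σ(b_i − a_i)² = 266·4² + 148·3² = 5588.
Exponent = 2·135² / 5588 = 6.52291.
Bound = exp(−6.52291) = 0.00147.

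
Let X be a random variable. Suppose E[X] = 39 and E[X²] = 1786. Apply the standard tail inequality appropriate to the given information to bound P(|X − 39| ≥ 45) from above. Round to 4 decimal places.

The first two moments determine the variance, so Chebyshev's inequality is the sharpest standard bound available.
Var(X) = E[X²] − (E[X])² = 1786 − 1521 = 265.
Chebyshev's inequality: P(|X − μ| ≥ t) ≤ Var(X)/t² = 265/2025 = 0.1309.

0.1309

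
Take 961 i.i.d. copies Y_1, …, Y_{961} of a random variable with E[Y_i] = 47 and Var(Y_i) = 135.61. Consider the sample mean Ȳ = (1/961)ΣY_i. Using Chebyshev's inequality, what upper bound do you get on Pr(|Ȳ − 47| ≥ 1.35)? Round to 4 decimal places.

0.0774

Var(Ȳ) = Var(Y_i)/n = 135.61/961 = 0.14111.
Chebyshev: Pr(|Ȳ − 47| ≥ 1.35) ≤ Var(Ȳ)/(1.35)² = 135.61/(961·1.35²) = 0.0774.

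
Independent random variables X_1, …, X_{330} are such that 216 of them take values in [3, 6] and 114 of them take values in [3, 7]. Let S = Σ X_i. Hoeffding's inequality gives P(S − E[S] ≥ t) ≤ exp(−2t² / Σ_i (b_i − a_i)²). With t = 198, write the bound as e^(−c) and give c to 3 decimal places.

Σ(b_i − a_i)² = 216·3² + 114·4² = 3768.
c = 2t² / 3768 = 2·198² / 3768 = 20.8089.

20.809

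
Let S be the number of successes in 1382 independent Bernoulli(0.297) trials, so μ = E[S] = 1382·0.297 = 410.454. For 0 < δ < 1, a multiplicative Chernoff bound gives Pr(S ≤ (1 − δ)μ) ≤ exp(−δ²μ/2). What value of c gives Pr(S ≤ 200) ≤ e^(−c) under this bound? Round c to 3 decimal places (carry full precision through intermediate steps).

Write 200 = (1 − δ)μ, so δ = 1 − 200/410.454 = 0.5127347…
Then the exponent is δ²μ/2 = (μ − 200)²/(2μ) = 53.953532.

53.954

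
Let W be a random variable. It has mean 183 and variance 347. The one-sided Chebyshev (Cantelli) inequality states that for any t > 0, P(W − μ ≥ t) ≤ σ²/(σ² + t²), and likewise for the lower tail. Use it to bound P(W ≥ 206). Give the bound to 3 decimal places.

0.396

Here σ² = 347 and t = 23, so σ² + t² = 876.
Cantelli's bound: 347/876 = 0.3961.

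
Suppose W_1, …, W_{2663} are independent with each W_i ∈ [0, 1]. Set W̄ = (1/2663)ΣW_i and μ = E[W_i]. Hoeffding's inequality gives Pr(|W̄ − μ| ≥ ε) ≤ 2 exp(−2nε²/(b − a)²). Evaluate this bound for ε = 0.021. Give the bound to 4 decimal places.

0.1910

Exponent: 2nε²/(b − a)² = 2·2663·0.021² / 1² = 2.34877.
Bound = 2·exp(−2.34877) = 0.19097.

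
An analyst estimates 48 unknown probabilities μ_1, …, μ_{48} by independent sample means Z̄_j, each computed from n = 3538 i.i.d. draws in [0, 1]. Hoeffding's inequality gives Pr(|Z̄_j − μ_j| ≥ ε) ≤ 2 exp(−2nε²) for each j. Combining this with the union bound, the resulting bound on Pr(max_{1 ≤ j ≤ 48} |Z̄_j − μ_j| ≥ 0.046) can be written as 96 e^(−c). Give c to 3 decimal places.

Union bound over the 48 events: Pr(max_{1 ≤ j ≤ 48} |Z̄_j − μ_j| ≥ 0.046) ≤ 48·2·exp(−2nε²) = 96 exp(−2·3538·0.046²).
So c = 2·3538·0.046² = 14.9728.

14.973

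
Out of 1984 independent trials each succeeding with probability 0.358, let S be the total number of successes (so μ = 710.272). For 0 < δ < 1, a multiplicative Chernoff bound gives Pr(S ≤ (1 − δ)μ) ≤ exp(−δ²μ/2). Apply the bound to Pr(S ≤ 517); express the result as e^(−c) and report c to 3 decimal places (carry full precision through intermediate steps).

26.296

Write 517 = (1 − δ)μ, so δ = 1 − 517/710.272 = 0.2721098…
Then the exponent is δ²μ/2 = (μ − 517)²/(2μ) = 26.295606.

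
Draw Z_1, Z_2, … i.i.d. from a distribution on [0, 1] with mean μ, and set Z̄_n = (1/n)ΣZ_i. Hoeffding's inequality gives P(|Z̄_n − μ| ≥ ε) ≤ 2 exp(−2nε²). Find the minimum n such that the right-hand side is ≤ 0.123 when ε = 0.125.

Require 2·exp(−2nε²) ≤ 0.123, i.e. 2nε² ≥ ln(2/0.123) = 2.788718.
So n ≥ 2.788718 / (2·0.125²) = 89.239.
The smallest integer n is 90.

90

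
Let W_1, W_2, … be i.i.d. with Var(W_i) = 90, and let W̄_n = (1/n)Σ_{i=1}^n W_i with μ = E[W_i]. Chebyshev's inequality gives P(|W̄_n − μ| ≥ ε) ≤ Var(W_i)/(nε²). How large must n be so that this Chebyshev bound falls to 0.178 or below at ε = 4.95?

21

Require 90/(n·4.95²) ≤ 0.178, i.e. n ≥ 90/(0.178·4.95²) = 20.635.
The smallest integer n is 21.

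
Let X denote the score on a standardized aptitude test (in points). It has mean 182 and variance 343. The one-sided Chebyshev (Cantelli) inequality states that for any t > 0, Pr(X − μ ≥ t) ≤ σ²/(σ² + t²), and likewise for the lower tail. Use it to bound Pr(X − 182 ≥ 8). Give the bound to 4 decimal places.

0.8428

Here σ² = 343 and t = 8, so σ² + t² = 407.
Cantelli's bound: 343/407 = 0.8428.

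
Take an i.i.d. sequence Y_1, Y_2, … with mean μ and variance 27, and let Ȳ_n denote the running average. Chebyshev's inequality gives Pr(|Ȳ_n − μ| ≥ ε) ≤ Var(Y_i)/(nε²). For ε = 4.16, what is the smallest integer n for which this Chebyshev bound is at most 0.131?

12

Require 27/(n·4.16²) ≤ 0.131, i.e. n ≥ 27/(0.131·4.16²) = 11.910.
The smallest integer n is 12.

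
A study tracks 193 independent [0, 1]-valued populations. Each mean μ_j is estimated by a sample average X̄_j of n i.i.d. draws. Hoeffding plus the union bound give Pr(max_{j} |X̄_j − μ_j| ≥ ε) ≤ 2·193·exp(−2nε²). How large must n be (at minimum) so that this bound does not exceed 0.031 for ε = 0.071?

936

Need 2·193·exp(−2nε²) ≤ 0.031, i.e. exp(−2nε²) ≤ 0.031/386.
So 2nε² ≥ ln(386/0.031) = 9.429605.
Hence n ≥ 9.429605/(2·0.071²) = 935.291.
The smallest integer n is 936.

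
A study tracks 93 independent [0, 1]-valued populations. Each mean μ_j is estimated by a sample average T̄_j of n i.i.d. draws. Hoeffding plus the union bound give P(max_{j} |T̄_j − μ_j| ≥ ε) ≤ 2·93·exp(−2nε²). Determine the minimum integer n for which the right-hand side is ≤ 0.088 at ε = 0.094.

434

Need 2·93·exp(−2nε²) ≤ 0.088, i.e. exp(−2nε²) ≤ 0.088/186.
So 2nε² ≥ ln(186/0.088) = 7.656165.
Hence n ≥ 7.656165/(2·0.094²) = 433.237.
The smallest integer n is 434.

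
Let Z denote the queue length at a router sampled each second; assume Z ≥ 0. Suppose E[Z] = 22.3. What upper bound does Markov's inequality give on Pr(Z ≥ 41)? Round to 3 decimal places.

Markov's inequality: for a non-negative random variable, Pr(Z ≥ a) ≤ E[Z]/a.
Here E[Z] = 22.3 and a = 41, so the bound is 22.3/41 = 0.5439.

0.544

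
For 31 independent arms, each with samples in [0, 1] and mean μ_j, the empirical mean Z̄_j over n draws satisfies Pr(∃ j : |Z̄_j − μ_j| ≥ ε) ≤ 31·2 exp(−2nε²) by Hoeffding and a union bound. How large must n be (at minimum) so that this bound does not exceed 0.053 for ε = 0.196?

92

Need 2·31·exp(−2nε²) ≤ 0.053, i.e. exp(−2nε²) ≤ 0.053/62.
So 2nε² ≥ ln(62/0.053) = 7.064598.
Hence n ≥ 7.064598/(2·0.196²) = 91.949.
The smallest integer n is 92.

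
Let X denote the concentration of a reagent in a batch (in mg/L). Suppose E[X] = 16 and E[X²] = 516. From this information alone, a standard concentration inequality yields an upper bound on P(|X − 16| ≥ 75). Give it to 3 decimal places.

The first two moments determine the variance, so Chebyshev's inequality is the sharpest standard bound available.
Var(X) = E[X²] − (E[X])² = 516 − 256 = 260.
Chebyshev's inequality: P(|X − μ| ≥ t) ≤ Var(X)/t² = 260/5625 = 0.0462.

0.046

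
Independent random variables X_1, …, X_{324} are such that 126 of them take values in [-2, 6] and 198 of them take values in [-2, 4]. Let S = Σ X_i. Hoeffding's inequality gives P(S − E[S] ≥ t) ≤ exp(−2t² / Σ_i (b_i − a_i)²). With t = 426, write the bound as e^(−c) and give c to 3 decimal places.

23.891

Σ(b_i − a_i)² = 126·8² + 198·6² = 15192.
c = 2t² / 15192 = 2·426² / 15192 = 23.8910.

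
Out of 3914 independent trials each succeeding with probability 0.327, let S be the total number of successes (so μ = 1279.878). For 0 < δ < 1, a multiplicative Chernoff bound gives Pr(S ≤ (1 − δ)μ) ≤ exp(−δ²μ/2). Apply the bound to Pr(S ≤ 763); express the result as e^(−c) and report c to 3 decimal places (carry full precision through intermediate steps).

104.370

Write 763 = (1 − δ)μ, so δ = 1 − 763/1279.878 = 0.4038494…
Then the exponent is δ²μ/2 = (μ − 763)²/(2μ) = 104.370443.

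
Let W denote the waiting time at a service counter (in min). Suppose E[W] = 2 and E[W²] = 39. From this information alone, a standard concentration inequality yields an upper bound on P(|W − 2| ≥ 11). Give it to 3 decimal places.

0.289

The first two moments determine the variance, so Chebyshev's inequality is the sharpest standard bound available.
Var(W) = E[W²] − (E[W])² = 39 − 4 = 35.
Chebyshev's inequality: P(|W − μ| ≥ t) ≤ Var(W)/t² = 35/121 = 0.2893.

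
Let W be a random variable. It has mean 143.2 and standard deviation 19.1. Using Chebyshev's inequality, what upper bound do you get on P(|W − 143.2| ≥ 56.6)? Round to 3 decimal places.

Chebyshev: P(|W − μ| ≥ t) ≤ Var(W)/t².
Var(W) = σ² = 19.1² = 364.81.
Bound = 364.81 / 3203.56 = 0.1139.

0.114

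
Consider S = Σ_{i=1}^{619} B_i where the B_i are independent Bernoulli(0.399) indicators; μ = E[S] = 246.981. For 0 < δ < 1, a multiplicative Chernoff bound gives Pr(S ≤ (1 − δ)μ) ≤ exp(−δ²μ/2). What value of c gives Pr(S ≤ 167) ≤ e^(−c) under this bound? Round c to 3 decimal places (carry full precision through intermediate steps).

Write 167 = (1 − δ)μ, so δ = 1 − 167/246.981 = 0.3238346…
Then the exponent is δ²μ/2 = (μ − 167)²/(2μ) = 12.950309.

12.950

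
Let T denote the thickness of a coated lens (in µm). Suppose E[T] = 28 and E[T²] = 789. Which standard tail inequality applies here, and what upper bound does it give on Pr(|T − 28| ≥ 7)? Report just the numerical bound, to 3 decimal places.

0.102

The first two moments determine the variance, so Chebyshev's inequality is the sharpest standard bound available.
Var(T) = E[T²] − (E[T])² = 789 − 784 = 5.
Chebyshev's inequality: Pr(|T − μ| ≥ t) ≤ Var(T)/t² = 5/49 = 0.1020.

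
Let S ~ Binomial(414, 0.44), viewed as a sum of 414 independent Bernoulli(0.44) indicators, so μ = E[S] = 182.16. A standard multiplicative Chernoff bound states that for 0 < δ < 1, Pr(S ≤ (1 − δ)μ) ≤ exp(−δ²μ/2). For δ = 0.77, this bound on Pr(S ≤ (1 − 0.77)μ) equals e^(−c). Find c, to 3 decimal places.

54.001

c = δ²μ/2 = 0.77²·182.16/2 = 54.0013.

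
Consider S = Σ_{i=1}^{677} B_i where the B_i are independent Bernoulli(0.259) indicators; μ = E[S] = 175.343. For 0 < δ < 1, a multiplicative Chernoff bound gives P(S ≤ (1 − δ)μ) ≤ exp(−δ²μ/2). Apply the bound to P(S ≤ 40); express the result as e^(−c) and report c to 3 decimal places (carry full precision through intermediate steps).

Write 40 = (1 − δ)μ, so δ = 1 − 40/175.343 = 0.7718757…
Then the exponent is δ²μ/2 = (μ − 40)²/(2μ) = 52.233986.

52.234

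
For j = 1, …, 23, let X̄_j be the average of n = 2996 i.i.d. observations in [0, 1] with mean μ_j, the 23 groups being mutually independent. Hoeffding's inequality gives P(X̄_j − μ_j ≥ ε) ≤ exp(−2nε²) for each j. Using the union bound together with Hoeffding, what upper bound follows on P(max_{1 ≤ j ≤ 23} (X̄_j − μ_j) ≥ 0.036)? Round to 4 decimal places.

0.0098

Per-experiment Hoeffding bound: exp(−2·2996·0.036²) = exp(−7.76563) = 0.00042406.
Union bound over 23 events: 23·0.00042406 = 0.00975.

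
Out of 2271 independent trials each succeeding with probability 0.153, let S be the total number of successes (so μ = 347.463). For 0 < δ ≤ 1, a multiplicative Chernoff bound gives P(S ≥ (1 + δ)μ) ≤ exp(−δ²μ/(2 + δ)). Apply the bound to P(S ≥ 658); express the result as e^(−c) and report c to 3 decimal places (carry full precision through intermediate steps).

Write 658 = (1 + δ)μ, so δ = 658/347.463 − 1 = 0.8937268…
Then the exponent is δ²μ/(2 + δ) = (658 − μ)² / (μ·(2 + δ)) = 95.909276.

95.909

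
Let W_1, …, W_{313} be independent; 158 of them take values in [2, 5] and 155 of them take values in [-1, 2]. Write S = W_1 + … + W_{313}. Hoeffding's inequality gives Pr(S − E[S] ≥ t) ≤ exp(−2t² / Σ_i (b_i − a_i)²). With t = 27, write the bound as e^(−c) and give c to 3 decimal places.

Σ(b_i − a_i)² = 158·3² + 155·3² = 2817.
c = 2t² / 2817 = 2·27² / 2817 = 0.5176.

0.518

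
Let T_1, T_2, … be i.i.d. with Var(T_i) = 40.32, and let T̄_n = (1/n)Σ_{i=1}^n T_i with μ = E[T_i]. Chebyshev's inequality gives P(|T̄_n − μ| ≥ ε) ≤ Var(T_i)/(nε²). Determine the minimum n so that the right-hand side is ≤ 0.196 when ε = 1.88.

Require 40.32/(n·1.88²) ≤ 0.196, i.e. n ≥ 40.32/(0.196·1.88²) = 58.203.
The smallest integer n is 59.

59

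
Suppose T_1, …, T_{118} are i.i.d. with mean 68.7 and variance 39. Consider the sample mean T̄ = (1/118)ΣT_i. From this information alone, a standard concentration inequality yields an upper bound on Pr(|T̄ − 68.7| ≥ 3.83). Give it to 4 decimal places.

With mean and variance of each term known, Chebyshev's inequality bounds the deviation of the sum (or sample mean).
Var(T̄) = Var(T_i)/n = 39/118 = 0.33051.
Chebyshev: Pr(|T̄ − 68.7| ≥ 3.83) ≤ Var(T̄)/(3.83)² = 39/(118·3.83²) = 0.0225.

0.0225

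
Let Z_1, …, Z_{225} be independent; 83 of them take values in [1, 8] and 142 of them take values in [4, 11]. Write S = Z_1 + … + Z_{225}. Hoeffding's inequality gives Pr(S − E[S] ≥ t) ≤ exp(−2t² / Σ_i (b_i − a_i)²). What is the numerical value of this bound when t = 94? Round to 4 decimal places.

Σ(b_i − a_i)² = 83·7² + 142·7² = 11025.
Exponent = 2·94² / 11025 = 1.60290.
Bound = exp(−1.60290) = 0.20131.

0.2013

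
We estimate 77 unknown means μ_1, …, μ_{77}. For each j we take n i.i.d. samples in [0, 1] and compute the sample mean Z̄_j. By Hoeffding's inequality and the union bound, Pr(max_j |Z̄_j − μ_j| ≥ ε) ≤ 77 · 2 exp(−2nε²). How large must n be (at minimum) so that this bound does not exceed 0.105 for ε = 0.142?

181

Need 2·77·exp(−2nε²) ≤ 0.105, i.e. exp(−2nε²) ≤ 0.105/154.
So 2nε² ≥ ln(154/0.105) = 7.290748.
Hence n ≥ 7.290748/(2·0.142²) = 180.786.
The smallest integer n is 181.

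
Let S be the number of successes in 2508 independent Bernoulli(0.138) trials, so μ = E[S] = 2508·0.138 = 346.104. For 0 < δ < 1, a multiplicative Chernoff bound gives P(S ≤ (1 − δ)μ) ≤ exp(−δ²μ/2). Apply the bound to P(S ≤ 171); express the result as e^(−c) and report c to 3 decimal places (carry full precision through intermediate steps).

Write 171 = (1 − δ)μ, so δ = 1 − 171/346.104 = 0.5059289…
Then the exponent is δ²μ/2 = (μ − 171)²/(2μ) = 44.295083.

44.295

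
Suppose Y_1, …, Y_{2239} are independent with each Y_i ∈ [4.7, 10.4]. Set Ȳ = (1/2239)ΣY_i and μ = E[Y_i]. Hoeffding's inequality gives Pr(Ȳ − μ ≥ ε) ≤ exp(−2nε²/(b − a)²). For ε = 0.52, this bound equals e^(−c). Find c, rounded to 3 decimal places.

c = 2nε²/(b − a)² = 2·2239·0.52² / 5.7² = 37.2684.

37.268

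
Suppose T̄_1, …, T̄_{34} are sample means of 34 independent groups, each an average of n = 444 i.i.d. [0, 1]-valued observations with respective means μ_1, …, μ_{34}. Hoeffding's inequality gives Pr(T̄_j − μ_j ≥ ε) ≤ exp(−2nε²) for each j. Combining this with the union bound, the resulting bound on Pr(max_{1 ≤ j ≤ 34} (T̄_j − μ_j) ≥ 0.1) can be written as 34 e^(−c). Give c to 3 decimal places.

8.880

Union bound over the 34 events: Pr(max_{1 ≤ j ≤ 34} (T̄_j − μ_j) ≥ 0.1) ≤ 34·exp(−2nε²) = 34 exp(−2·444·0.1²).
So c = 2·444·0.1² = 8.8800.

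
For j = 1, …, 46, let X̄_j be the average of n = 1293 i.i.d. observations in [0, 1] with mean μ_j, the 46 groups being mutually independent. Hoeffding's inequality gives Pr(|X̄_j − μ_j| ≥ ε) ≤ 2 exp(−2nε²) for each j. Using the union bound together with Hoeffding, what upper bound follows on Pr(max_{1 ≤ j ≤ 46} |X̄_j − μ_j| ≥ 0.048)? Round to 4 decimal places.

0.2378

Per-experiment Hoeffding bound: 2·exp(−2·1293·0.048²) = 2·exp(−5.95814) = 0.0051694.
Union bound over 46 events: 46·0.0051694 = 0.23779.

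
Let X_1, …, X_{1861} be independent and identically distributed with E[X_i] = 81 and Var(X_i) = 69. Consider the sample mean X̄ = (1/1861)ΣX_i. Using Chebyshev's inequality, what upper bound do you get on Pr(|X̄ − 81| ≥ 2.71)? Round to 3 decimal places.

0.005

Var(X̄) = Var(X_i)/n = 69/1861 = 0.037077.
Chebyshev: Pr(|X̄ − 81| ≥ 2.71) ≤ Var(X̄)/(2.71)² = 69/(1861·2.71²) = 0.0050.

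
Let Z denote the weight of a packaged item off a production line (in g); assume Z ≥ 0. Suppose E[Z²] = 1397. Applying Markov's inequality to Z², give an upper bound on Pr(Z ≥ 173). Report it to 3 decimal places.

0.047

Since Z ≥ 0, the event {Z ≥ 173} is the same as {Z² ≥ 29929}.
Markov's inequality applied to Z² gives Pr(Z² ≥ 29929) ≤ E[Z²]/29929 = 1397/29929 = 0.0467.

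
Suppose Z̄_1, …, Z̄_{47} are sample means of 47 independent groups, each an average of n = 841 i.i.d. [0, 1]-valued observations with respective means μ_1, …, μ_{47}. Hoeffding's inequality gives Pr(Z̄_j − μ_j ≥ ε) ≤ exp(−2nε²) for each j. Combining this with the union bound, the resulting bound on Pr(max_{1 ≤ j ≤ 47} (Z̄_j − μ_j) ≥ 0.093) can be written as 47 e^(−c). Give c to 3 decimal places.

14.548

Union bound over the 47 events: Pr(max_{1 ≤ j ≤ 47} (Z̄_j − μ_j) ≥ 0.093) ≤ 47·exp(−2nε²) = 47 exp(−2·841·0.093²).
So c = 2·841·0.093² = 14.5476.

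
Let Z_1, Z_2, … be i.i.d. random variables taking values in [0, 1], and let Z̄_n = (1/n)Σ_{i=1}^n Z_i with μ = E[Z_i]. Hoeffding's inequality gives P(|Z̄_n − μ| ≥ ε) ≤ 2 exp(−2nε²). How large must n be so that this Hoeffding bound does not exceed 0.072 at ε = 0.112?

133

Require 2·exp(−2nε²) ≤ 0.072, i.e. 2nε² ≥ ln(2/0.072) = 3.324236.
So n ≥ 3.324236 / (2·0.112²) = 132.503.
The smallest integer n is 133.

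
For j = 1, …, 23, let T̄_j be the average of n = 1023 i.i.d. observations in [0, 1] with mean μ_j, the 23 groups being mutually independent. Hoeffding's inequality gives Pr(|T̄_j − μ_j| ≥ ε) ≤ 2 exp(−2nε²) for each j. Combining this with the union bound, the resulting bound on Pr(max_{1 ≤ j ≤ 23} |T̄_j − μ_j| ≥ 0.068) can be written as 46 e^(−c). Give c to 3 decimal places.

Union bound over the 23 events: Pr(max_{1 ≤ j ≤ 23} |T̄_j − μ_j| ≥ 0.068) ≤ 23·2·exp(−2nε²) = 46 exp(−2·1023·0.068²).
So c = 2·1023·0.068² = 9.4607.

9.461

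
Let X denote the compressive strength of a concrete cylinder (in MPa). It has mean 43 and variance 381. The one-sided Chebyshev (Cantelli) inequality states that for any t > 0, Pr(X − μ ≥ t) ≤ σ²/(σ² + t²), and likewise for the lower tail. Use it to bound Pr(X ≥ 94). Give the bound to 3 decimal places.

Here σ² = 381 and t = 51, so σ² + t² = 2982.
Cantelli's bound: 381/2982 = 0.1278.

0.128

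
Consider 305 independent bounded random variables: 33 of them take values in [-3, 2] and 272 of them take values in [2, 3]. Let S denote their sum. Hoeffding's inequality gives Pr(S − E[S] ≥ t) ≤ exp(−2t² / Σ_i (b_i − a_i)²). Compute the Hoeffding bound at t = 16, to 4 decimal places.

Σ(b_i − a_i)² = 33·5² + 272·1² = 1097.
Exponent = 2·16² / 1097 = 0.46673.
Bound = exp(−0.46673) = 0.62705.

0.6271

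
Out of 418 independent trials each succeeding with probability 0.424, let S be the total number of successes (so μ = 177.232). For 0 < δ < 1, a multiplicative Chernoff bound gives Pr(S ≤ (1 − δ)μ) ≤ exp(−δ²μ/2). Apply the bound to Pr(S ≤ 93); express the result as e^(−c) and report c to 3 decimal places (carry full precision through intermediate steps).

20.016

Write 93 = (1 − δ)μ, so δ = 1 − 93/177.232 = 0.4752641…
Then the exponent is δ²μ/2 = (μ − 93)²/(2μ) = 20.016221.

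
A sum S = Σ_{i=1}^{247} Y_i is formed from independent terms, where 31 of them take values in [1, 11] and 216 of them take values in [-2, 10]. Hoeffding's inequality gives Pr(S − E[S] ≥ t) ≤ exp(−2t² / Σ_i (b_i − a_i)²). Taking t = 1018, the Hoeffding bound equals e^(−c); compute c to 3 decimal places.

Σ(b_i − a_i)² = 31·10² + 216·12² = 34204.
c = 2t² / 34204 = 2·1018² / 34204 = 60.5967.

60.597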